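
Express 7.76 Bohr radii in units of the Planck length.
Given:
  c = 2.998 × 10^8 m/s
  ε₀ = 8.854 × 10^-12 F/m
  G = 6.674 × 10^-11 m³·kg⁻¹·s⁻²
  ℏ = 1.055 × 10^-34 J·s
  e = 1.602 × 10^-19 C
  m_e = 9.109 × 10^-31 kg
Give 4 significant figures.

2.543 × 10^25

Bohr radius: a₀ = 4πε₀ℏ²/(m_e e²) = 5.297 × 10^-11 m
Planck length: ℓ_P = √(ℏG/c³) = 1.616 × 10^-35 m
7.76 × 5.297 × 10^-11 / 1.616 × 10^-35 = 2.543 × 10^25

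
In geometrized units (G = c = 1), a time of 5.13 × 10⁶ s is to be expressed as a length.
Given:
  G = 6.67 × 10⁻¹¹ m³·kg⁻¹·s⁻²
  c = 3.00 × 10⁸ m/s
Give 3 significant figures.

1.54 × 10¹⁵ m

Time → length via c.
5.13 × 10⁶ s × (c) = 1.54 × 10¹⁵ m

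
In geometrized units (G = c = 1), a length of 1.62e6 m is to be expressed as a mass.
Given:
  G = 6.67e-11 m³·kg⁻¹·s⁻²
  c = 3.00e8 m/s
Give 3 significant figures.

2.19e33 kg

Length → mass via c²/G.
1.62e6 m × (c²/G) = 2.19e33 kg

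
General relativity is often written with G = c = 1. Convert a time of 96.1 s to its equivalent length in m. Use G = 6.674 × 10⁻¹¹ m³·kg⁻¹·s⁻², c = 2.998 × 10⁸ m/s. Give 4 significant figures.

Time → length via c.
96.1 s × (c) = 2.881 × 10¹⁰ m

2.881 × 10¹⁰ m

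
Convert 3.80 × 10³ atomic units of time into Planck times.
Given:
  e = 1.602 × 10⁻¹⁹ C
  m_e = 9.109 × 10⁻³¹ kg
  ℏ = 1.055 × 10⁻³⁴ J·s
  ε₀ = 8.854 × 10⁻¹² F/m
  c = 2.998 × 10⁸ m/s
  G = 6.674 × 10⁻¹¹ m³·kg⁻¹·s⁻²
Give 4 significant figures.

1.708 × 10³⁰

atomic unit of time: τ_au = (4πε₀)²ℏ³/(m_e e⁴) = 2.423 × 10⁻¹⁷ s
Planck time: t_P = √(ℏG/c⁵) = 5.392 × 10⁻⁴⁴ s
3.80 × 10³ × 2.423 × 10⁻¹⁷ / 5.392 × 10⁻⁴⁴ = 1.708 × 10³⁰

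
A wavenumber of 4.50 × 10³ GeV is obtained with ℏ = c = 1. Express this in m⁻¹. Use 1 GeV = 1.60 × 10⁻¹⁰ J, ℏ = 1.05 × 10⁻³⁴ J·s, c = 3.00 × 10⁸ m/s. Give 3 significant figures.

Inverse length is [E]/(ℏc).
1 GeV → 1/(ℏc) × (1 GeV in J) = 5.08 × 10¹⁵ m⁻¹.
Result: 4.50 × 10³ × 5.08 × 10¹⁵ = 2.29 × 10¹⁹ m⁻¹.

2.29 × 10¹⁹ m⁻¹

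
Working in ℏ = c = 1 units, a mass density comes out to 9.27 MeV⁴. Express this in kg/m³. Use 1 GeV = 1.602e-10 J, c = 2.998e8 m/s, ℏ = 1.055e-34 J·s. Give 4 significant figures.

Mass density is [E]/(c²[L]³) = [E]⁴/(ℏ³c⁵).
1 GeV⁴ → 1/(ℏ³c⁵) × (1 GeV in J)⁴ = 2.316e20 kg/m³.
Convert the energy scale: 9.27 MeV⁴ = 9.27e-12 GeV⁴.
Result: 9.27e-12 × 2.316e20 = 2.147e9 kg/m³.

2.147e9 kg/m³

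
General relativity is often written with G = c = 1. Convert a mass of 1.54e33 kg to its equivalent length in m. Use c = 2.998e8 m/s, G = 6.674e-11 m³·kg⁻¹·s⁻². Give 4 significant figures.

In G = c = 1 units mass has dimensions of length; the conversion factor is G/c².
1.54e33 kg × (G/c²) = 1.144e6 m

1.144e6 m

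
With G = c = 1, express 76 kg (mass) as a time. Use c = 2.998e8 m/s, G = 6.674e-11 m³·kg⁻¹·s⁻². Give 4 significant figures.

Mass → time via G/c³.
76 kg × (G/c³) = 1.882e-34 s

1.882e-34 s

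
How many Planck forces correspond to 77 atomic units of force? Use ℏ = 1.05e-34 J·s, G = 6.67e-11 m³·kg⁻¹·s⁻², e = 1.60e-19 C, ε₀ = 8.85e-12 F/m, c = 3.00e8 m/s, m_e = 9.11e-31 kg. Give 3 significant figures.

5.28e-50

atomic unit of force: F_au = E_h/a₀ = m_e²e⁶/((4πε₀)³ℏ⁴) = 8.33e-8 N
Planck force: F_P = c⁴/G = 1.21e44 N
77 × 8.33e-8 / 1.21e44 = 5.28e-50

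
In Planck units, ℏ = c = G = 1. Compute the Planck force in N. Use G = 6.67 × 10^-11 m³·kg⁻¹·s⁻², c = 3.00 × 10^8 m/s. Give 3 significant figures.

1.21 × 10^44 N

From ℏ = c = G = 1 the force scale is F_P = c⁴/G.
  = 8.10 × 10^33 / 6.67 × 10^-11
  = 1.21 × 10^44 N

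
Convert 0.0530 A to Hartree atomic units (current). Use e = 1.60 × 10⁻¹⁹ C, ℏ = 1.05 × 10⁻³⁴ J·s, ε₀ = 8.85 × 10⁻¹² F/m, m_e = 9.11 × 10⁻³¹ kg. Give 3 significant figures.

atomic unit of electric current: I_au = e E_h/ℏ = m_e e⁵/((4πε₀)²ℏ³) = 6.67 × 10⁻³ A.
0.0530 / 6.67 × 10⁻³ = 7.94

7.94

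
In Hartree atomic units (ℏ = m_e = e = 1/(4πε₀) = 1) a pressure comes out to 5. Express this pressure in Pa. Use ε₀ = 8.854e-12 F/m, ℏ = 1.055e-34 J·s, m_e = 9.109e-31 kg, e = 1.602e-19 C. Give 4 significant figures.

1.465e14 Pa

One atomic unit of pressure: P_au = E_h/a₀³ = m_e⁴e¹⁰/((4πε₀)⁵ℏ⁸) = 2.929e13 Pa.
5 × 2.929e13 Pa = 1.465e14 Pa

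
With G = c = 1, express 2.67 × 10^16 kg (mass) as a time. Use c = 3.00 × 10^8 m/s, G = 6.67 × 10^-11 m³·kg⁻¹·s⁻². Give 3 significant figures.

Mass → time via G/c³.
2.67 × 10^16 kg × (G/c³) = 6.60 × 10^-20 s

6.60 × 10^-20 s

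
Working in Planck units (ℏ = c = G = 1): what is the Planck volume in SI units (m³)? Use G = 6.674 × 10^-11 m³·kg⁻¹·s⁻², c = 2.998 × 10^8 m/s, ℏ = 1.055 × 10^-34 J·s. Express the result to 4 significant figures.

Dimensional analysis gives V_P = (ℏG/c³)^(3/2).
  = √(1.784 × 10^-209)
  = 4.224 × 10^-105 m³

4.224 × 10^-105 m³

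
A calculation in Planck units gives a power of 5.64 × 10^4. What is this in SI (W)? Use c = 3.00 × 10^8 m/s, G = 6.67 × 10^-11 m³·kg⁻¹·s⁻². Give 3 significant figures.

2.05 × 10^57 W

One Planck power: P_P = c⁵/G = 3.64 × 10^52 W.
5.64 × 10^4 × 3.64 × 10^52 W = 2.05 × 10^57 W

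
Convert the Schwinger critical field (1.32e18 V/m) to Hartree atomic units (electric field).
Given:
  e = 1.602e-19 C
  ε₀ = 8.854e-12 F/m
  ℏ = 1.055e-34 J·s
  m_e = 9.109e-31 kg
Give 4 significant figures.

2.573e6

atomic unit of electric field: E_au = E_h/(e a₀) = m_e²e⁵/((4πε₀)³ℏ⁴) = 5.131e11 V/m.
1.32e18 / 5.131e11 = 2.573e6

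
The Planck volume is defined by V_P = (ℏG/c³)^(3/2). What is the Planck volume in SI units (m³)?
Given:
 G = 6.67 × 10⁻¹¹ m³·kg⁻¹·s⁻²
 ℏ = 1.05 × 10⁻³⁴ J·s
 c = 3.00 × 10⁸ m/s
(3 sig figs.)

V_P = (ℏG/c³)^(3/2)
  = √(1.75 × 10⁻²⁰⁹)
  = 4.18 × 10⁻¹⁰⁵ m³

4.18 × 10⁻¹⁰⁵ m³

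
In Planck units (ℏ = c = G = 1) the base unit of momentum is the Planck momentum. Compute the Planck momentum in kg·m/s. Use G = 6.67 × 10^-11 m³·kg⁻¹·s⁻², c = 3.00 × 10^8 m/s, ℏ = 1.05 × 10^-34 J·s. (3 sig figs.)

6.52 kg·m/s

p_P = √(ℏc³/G)
  = √(42.5)
  = 6.52 kg·m/s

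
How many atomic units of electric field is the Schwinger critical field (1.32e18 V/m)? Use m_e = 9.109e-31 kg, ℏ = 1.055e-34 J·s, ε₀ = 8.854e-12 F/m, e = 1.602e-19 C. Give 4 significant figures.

atomic unit of electric field: E_au = E_h/(e a₀) = m_e²e⁵/((4πε₀)³ℏ⁴) = 5.131e11 V/m.
1.32e18 / 5.131e11 = 2.573e6

2.573e6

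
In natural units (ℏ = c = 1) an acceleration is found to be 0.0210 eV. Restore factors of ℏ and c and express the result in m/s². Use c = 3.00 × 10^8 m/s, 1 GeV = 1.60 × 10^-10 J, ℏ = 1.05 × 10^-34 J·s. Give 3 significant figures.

Acceleration is [L]/[T]² = c·[E]/ℏ.
1 GeV → c/ℏ × (1 GeV in J) = 4.57 × 10^32 m/s².
Convert the energy scale: 0.0210 eV = 2.10 × 10^-11 GeV.
Result: 2.10 × 10^-11 × 4.57 × 10^32 = 9.60 × 10^21 m/s².

9.60 × 10^21 m/s²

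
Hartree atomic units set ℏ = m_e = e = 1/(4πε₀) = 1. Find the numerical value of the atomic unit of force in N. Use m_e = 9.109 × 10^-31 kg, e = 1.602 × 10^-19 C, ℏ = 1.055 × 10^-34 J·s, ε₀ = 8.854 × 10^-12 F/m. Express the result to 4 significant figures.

From ℏ = m_e = e = 1/(4πε₀) = 1 the force scale is F_au = E_h/a₀ = m_e²e⁶/((4πε₀)³ℏ⁴).
E_h = 4.354 × 10^-18 J
a₀ = 5.297 × 10^-11 m
E_h/a₀ = 8.220 × 10^-8 N

8.220 × 10^-8 N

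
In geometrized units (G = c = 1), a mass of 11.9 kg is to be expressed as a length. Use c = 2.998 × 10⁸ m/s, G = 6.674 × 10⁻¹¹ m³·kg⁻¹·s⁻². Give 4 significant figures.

In G = c = 1 units mass has dimensions of length; the conversion factor is G/c².
11.9 kg × (G/c²) = 8.836 × 10⁻²⁷ m

8.836 × 10⁻²⁷ m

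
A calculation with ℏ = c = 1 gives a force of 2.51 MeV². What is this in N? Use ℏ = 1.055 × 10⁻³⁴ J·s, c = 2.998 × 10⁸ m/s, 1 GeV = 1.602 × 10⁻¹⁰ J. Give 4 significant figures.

Force is [E]/[L] = [E]²/(ℏc); restore (ℏc)⁻¹.
1 GeV² → 1/(ℏc) × (1 GeV in J)² = 8.114 × 10⁵ N.
Convert the energy scale: 2.51 MeV² = 2.51 × 10⁻⁶ GeV².
Result: 2.51 × 10⁻⁶ × 8.114 × 10⁵ = 2.037 N.

2.037 N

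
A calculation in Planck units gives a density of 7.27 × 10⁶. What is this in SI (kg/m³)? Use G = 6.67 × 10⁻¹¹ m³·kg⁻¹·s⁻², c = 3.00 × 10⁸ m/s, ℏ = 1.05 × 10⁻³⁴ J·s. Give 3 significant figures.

3.78 × 10¹⁰³ kg/m³

One Planck density: ρ_P = c⁵/(ℏG²) = 5.20 × 10⁹⁶ kg/m³.
7.27 × 10⁶ × 5.20 × 10⁹⁶ kg/m³ = 3.78 × 10¹⁰³ kg/m³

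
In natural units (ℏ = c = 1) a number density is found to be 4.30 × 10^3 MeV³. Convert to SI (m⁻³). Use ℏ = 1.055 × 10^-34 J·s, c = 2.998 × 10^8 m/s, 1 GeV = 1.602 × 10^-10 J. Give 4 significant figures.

5.587 × 10^41 m⁻³

Number density is [L]⁻³ = [E]³/(ℏc)³.
1 GeV³ → 1/(ℏc)³ × (1 GeV in J)³ = 1.299 × 10^47 m⁻³.
Convert the energy scale: 4.30 × 10^3 MeV³ = 4.30 × 10^-6 GeV³.
Result: 4.30 × 10^-6 × 1.299 × 10^47 = 5.587 × 10^41 m⁻³.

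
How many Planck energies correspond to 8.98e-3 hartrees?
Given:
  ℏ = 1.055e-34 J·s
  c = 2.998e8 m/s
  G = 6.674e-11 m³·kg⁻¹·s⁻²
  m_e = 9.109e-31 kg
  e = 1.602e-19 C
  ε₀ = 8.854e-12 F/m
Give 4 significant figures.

1.998e-29

hartree: E_h = m_e e⁴/(4πε₀ℏ)² = 4.354e-18 J
Planck energy: E_P = √(ℏc⁵/G) = 1.957e9 J
8.98e-3 × 4.354e-18 / 1.957e9 = 1.998e-29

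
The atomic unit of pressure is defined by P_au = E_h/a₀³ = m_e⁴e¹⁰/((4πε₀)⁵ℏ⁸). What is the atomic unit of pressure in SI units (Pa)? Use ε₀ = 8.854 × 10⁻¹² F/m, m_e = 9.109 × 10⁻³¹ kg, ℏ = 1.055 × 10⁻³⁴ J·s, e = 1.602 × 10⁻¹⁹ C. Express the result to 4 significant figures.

2.929 × 10¹³ Pa

P_au = E_h/a₀³ = m_e⁴e¹⁰/((4πε₀)⁵ℏ⁸)
E_h = 4.354 × 10⁻¹⁸ J
a₀ = 5.297 × 10⁻¹¹ m
E_h/a₀³ = 2.929 × 10¹³ Pa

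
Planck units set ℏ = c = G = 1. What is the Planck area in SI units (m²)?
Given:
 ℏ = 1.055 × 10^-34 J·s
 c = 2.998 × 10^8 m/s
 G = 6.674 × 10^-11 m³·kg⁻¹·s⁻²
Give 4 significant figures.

2.613 × 10^-70 m²

Dimensional analysis gives A_P = ℏG/c³.
  = 7.041 × 10^-45 / 2.695 × 10^25
  = 2.613 × 10^-70 m²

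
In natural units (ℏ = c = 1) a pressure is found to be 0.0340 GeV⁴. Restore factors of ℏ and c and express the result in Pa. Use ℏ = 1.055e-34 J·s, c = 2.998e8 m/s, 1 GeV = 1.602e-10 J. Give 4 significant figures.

Pressure is [E]/[L]³ = [E]⁴/(ℏc)³.
1 GeV⁴ → 1/(ℏc)³ × (1 GeV in J)⁴ = 2.082e37 Pa.
Result: 0.0340 × 2.082e37 = 7.077e35 Pa.

7.077e35 Pa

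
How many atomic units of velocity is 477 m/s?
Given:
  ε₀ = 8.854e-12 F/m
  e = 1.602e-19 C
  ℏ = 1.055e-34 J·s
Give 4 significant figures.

atomic unit of velocity: v_au = e²/(4πε₀ℏ) = 2.186e6 m/s.
477 / 2.186e6 = 2.182e-4

2.182e-4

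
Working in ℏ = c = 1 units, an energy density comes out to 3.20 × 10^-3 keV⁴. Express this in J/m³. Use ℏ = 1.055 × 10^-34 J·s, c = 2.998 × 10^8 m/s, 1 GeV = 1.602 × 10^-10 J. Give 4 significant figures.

[E]/[L]³ = [E]⁴/(ℏc)³; restore (ℏc)⁻³.
1 GeV⁴ → 1/(ℏc)³ × (1 GeV in J)⁴ = 2.082 × 10^37 J/m³.
Convert the energy scale: 3.20 × 10^-3 keV⁴ = 3.20 × 10^-27 GeV⁴.
Result: 3.20 × 10^-27 × 2.082 × 10^37 = 6.661 × 10^10 J/m³.

6.661 × 10^10 J/m³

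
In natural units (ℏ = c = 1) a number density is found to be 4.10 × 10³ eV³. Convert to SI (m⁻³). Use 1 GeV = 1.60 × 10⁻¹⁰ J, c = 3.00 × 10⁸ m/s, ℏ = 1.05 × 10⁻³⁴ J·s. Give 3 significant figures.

5.37 × 10²³ m⁻³

Number density is [L]⁻³ = [E]³/(ℏc)³.
1 GeV³ → 1/(ℏc)³ × (1 GeV in J)³ = 1.31 × 10⁴⁷ m⁻³.
Convert the energy scale: 4.10 × 10³ eV³ = 4.10 × 10⁻²⁴ GeV³.
Result: 4.10 × 10⁻²⁴ × 1.31 × 10⁴⁷ = 5.37 × 10²³ m⁻³.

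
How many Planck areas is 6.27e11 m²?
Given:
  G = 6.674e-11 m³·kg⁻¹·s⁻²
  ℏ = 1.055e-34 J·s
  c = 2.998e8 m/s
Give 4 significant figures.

2.400e81

Planck area: A_P = ℏG/c³ = 2.613e-70 m².
6.27e11 / 2.613e-70 = 2.400e81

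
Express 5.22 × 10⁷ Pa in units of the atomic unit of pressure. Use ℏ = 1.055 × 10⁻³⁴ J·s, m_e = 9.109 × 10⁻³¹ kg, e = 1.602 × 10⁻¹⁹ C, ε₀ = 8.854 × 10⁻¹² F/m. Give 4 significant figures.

atomic unit of pressure: P_au = E_h/a₀³ = m_e⁴e¹⁰/((4πε₀)⁵ℏ⁸) = 2.929 × 10¹³ Pa.
5.22 × 10⁷ / 2.929 × 10¹³ = 1.782 × 10⁻⁶

1.782 × 10⁻⁶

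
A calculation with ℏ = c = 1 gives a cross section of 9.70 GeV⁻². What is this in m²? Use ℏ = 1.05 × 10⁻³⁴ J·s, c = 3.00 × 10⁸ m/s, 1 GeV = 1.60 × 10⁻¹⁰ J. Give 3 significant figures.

Area is [L]² = [E]⁻²·(ℏc)²; restore (ℏc)².
1 GeV⁻² → (ℏc)² × (1 GeV in J)⁻² = 3.88 × 10⁻³² m².
Result: 9.70 × 3.88 × 10⁻³² = 3.76 × 10⁻³¹ m².

3.76 × 10⁻³¹ m²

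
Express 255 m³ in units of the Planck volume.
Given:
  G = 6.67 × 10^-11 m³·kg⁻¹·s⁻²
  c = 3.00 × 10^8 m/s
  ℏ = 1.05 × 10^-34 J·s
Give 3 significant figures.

Planck volume: V_P = (ℏG/c³)^(3/2) = 4.18 × 10^-105 m³.
255 / 4.18 × 10^-105 = 6.10 × 10^106

6.10 × 10^106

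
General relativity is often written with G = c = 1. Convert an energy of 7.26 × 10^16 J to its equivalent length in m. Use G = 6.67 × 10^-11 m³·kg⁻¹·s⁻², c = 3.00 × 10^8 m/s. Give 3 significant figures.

Energy → length via G/c⁴.
7.26 × 10^16 J × (G/c⁴) = 5.98 × 10^-28 m

5.98 × 10^-28 m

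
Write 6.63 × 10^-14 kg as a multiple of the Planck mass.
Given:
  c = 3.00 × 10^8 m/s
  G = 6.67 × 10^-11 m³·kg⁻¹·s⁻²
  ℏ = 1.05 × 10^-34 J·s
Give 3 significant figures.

3.05 × 10^-6

Planck mass: m_P = √(ℏc/G) = 2.17 × 10^-8 kg.
6.63 × 10^-14 / 2.17 × 10^-8 = 3.05 × 10^-6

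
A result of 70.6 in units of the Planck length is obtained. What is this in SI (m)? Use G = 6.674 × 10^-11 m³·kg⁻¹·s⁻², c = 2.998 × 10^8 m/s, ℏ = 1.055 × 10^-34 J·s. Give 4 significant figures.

1.141 × 10^-33 m

One Planck length: ℓ_P = √(ℏG/c³) = 1.616 × 10^-35 m.
70.6 × 1.616 × 10^-35 m = 1.141 × 10^-33 m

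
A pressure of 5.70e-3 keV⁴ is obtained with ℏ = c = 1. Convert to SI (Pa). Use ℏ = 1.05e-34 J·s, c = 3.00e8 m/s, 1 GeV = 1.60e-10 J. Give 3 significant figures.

Pressure is [E]/[L]³ = [E]⁴/(ℏc)³.
1 GeV⁴ → 1/(ℏc)³ × (1 GeV in J)⁴ = 2.10e37 Pa.
Convert the energy scale: 5.70e-3 keV⁴ = 5.70e-27 GeV⁴.
Result: 5.70e-27 × 2.10e37 = 1.20e11 Pa.

1.20e11 Pa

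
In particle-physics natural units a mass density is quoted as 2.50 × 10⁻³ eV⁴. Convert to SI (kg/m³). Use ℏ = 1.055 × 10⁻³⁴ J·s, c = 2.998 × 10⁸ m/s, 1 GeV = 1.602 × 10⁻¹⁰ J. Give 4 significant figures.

Mass density is [E]/(c²[L]³) = [E]⁴/(ℏ³c⁵).
1 GeV⁴ → 1/(ℏ³c⁵) × (1 GeV in J)⁴ = 2.316 × 10²⁰ kg/m³.
Convert the energy scale: 2.50 × 10⁻³ eV⁴ = 2.50 × 10⁻³⁹ GeV⁴.
Result: 2.50 × 10⁻³⁹ × 2.316 × 10²⁰ = 5.790 × 10⁻¹⁹ kg/m³.

5.790 × 10⁻¹⁹ kg/m³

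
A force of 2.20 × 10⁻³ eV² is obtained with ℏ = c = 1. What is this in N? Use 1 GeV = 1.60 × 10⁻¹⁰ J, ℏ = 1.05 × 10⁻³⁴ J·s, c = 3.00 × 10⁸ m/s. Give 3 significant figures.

Force is [E]/[L] = [E]²/(ℏc); restore (ℏc)⁻¹.
1 GeV² → 1/(ℏc) × (1 GeV in J)² = 8.13 × 10⁵ N.
Convert the energy scale: 2.20 × 10⁻³ eV² = 2.20 × 10⁻²¹ GeV².
Result: 2.20 × 10⁻²¹ × 8.13 × 10⁵ = 1.79 × 10⁻¹⁵ N.

1.79 × 10⁻¹⁵ N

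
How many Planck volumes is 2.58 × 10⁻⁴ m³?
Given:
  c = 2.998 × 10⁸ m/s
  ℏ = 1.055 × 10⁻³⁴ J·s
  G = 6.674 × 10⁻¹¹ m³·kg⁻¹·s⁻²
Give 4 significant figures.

6.108 × 10¹⁰⁰

Planck volume: V_P = (ℏG/c³)^(3/2) = 4.224 × 10⁻¹⁰⁵ m³.
2.58 × 10⁻⁴ / 4.224 × 10⁻¹⁰⁵ = 6.108 × 10¹⁰⁰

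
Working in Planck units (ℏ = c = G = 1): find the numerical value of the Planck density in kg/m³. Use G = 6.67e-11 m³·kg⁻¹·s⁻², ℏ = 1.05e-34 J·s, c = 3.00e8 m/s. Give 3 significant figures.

Dimensional analysis gives ρ_P = c⁵/(ℏG²).
  = 2.43e42 / 4.67e-55
  = 5.20e96 kg/m³

5.20e96 kg/m³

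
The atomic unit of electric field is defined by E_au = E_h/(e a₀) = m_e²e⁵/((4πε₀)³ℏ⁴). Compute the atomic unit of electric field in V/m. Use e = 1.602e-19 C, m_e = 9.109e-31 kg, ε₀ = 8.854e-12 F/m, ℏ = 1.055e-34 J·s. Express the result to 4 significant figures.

5.131e11 V/m

E_au = E_h/(e a₀) = m_e²e⁵/((4πε₀)³ℏ⁴)
E_h = 4.354e-18 J
a₀ = 5.297e-11 m
E_h/(e·a₀) = 5.131e11 V/m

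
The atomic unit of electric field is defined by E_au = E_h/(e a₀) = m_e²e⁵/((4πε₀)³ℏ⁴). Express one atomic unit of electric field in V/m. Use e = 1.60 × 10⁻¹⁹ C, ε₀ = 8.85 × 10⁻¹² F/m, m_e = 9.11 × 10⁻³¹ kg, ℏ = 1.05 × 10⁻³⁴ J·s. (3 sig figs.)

5.20 × 10¹¹ V/m

E_au = E_h/(e a₀) = m_e²e⁵/((4πε₀)³ℏ⁴)
E_h = 4.38 × 10⁻¹⁸ J
a₀ = 5.26 × 10⁻¹¹ m
E_h/(e·a₀) = 5.20 × 10¹¹ V/m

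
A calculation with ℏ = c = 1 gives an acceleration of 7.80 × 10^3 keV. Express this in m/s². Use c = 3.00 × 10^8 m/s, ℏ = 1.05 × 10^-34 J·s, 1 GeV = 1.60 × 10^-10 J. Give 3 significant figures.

Acceleration is [L]/[T]² = c·[E]/ℏ.
1 GeV → c/ℏ × (1 GeV in J) = 4.57 × 10^32 m/s².
Convert the energy scale: 7.80 × 10^3 keV = 7.80 × 10^-3 GeV.
Result: 7.80 × 10^-3 × 4.57 × 10^32 = 3.57 × 10^30 m/s².

3.57 × 10^30 m/s²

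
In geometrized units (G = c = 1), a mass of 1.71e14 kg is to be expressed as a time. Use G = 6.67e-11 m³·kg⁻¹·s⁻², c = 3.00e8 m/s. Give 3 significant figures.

Mass → time via G/c³.
1.71e14 kg × (G/c³) = 4.22e-22 s

4.22e-22 s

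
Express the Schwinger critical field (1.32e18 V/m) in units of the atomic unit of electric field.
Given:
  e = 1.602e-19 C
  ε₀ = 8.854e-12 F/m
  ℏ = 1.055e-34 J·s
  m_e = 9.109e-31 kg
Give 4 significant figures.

2.573e6

atomic unit of electric field: E_au = E_h/(e a₀) = m_e²e⁵/((4πε₀)³ℏ⁴) = 5.131e11 V/m.
1.32e18 / 5.131e11 = 2.573e6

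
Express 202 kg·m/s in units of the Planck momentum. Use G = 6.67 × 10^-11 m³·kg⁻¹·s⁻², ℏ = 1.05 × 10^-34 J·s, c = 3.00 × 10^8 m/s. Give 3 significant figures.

31

Planck momentum: p_P = √(ℏc³/G) = 6.52 kg·m/s.
202 / 6.52 = 31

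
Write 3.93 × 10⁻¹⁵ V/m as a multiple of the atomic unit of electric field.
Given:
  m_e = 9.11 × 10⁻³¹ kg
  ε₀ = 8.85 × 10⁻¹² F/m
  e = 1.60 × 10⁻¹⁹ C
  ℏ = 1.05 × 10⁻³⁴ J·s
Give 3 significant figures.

7.55 × 10⁻²⁷

atomic unit of electric field: E_au = E_h/(e a₀) = m_e²e⁵/((4πε₀)³ℏ⁴) = 5.20 × 10¹¹ V/m.
3.93 × 10⁻¹⁵ / 5.20 × 10¹¹ = 7.55 × 10⁻²⁷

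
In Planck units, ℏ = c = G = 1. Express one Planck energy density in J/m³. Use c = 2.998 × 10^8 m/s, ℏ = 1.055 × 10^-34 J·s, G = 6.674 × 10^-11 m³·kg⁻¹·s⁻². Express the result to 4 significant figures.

4.632 × 10^113 J/m³

The unique combination of the constants set to 1 with dimensions of energy density is u_P = c⁷/(ℏG²).
  = 2.177 × 10^59 / 4.699 × 10^-55
  = 4.632 × 10^113 J/m³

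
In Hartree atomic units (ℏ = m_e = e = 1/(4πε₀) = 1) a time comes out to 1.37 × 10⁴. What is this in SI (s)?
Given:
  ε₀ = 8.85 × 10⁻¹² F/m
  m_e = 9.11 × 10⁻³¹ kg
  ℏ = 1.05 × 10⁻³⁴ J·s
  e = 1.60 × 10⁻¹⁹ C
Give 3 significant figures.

One atomic unit of time: τ_au = (4πε₀)²ℏ³/(m_e e⁴) = 2.40 × 10⁻¹⁷ s.
1.37 × 10⁴ × 2.40 × 10⁻¹⁷ s = 3.29 × 10⁻¹³ s

3.29 × 10⁻¹³ s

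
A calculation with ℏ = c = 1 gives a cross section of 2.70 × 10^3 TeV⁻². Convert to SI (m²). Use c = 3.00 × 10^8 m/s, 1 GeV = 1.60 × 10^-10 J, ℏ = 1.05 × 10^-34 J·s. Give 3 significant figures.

1.05 × 10^-34 m²

Area is [L]² = [E]⁻²·(ℏc)²; restore (ℏc)².
1 GeV⁻² → (ℏc)² × (1 GeV in J)⁻² = 3.88 × 10^-32 m².
Convert the energy scale: 2.70 × 10^3 TeV⁻² = 2.70 × 10^-3 GeV⁻².
Result: 2.70 × 10^-3 × 3.88 × 10^-32 = 1.05 × 10^-34 m².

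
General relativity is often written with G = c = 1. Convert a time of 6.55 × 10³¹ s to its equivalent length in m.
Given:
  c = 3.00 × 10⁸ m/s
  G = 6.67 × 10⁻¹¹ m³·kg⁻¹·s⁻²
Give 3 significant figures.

Time → length via c.
6.55 × 10³¹ s × (c) = 1.96 × 10⁴⁰ m

1.96 × 10⁴⁰ m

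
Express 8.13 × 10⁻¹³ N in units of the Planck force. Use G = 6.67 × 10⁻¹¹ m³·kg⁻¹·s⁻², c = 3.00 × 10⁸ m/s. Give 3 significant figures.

Planck force: F_P = c⁴/G = 1.21 × 10⁴⁴ N.
8.13 × 10⁻¹³ / 1.21 × 10⁴⁴ = 6.69 × 10⁻⁵⁷

6.69 × 10⁻⁵⁷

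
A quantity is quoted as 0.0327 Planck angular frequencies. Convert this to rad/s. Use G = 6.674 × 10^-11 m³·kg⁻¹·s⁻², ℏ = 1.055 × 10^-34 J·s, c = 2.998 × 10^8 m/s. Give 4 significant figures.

6.065 × 10^41 rad/s

One Planck angular frequency: ω_P = √(c⁵/(ℏG)) = 1.855 × 10^43 rad/s.
0.0327 × 1.855 × 10^43 rad/s = 6.065 × 10^41 rad/s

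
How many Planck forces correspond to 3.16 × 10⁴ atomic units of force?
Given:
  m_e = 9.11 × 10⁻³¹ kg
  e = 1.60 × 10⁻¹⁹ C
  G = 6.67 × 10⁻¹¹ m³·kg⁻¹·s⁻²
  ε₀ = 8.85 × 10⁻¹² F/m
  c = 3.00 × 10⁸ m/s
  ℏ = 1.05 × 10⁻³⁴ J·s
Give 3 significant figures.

atomic unit of force: F_au = E_h/a₀ = m_e²e⁶/((4πε₀)³ℏ⁴) = 8.33 × 10⁻⁸ N
Planck force: F_P = c⁴/G = 1.21 × 10⁴⁴ N
3.16 × 10⁴ × 8.33 × 10⁻⁸ / 1.21 × 10⁴⁴ = 2.17 × 10⁻⁴⁷

2.17 × 10⁻⁴⁷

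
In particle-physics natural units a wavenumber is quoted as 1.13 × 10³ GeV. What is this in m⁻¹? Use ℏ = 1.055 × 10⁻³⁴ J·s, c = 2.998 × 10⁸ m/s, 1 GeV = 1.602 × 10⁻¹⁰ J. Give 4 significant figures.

5.723 × 10¹⁸ m⁻¹

Inverse length is [E]/(ℏc).
1 GeV → 1/(ℏc) × (1 GeV in J) = 5.065 × 10¹⁵ m⁻¹.
Result: 1.13 × 10³ × 5.065 × 10¹⁵ = 5.723 × 10¹⁸ m⁻¹.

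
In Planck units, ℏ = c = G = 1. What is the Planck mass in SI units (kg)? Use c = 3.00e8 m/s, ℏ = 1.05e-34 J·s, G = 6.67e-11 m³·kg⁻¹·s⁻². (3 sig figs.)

2.17e-8 kg

The unique combination of the constants set to 1 with dimensions of mass is m_P = √(ℏc/G).
  = √(4.72e-16)
  = 2.17e-8 kg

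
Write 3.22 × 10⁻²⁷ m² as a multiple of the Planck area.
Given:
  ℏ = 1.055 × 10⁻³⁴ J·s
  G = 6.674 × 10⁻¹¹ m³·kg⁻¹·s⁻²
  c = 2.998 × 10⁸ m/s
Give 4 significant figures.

Planck area: A_P = ℏG/c³ = 2.613 × 10⁻⁷⁰ m².
3.22 × 10⁻²⁷ / 2.613 × 10⁻⁷⁰ = 1.232 × 10⁴³

1.232 × 10⁴³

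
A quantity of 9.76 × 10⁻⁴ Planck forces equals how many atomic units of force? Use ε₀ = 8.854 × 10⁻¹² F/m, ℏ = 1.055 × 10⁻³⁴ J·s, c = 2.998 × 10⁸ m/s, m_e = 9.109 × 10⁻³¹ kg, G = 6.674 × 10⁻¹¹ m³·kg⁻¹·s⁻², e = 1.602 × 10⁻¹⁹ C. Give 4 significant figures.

Planck force: F_P = c⁴/G = 1.210 × 10⁴⁴ N
atomic unit of force: F_au = E_h/a₀ = m_e²e⁶/((4πε₀)³ℏ⁴) = 8.220 × 10⁻⁸ N
9.76 × 10⁻⁴ × 1.210 × 10⁴⁴ / 8.220 × 10⁻⁸ = 1.437 × 10⁴⁸

1.437 × 10⁴⁸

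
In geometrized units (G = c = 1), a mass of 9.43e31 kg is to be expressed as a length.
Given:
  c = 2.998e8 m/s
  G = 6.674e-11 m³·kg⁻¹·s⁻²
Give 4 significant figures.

In G = c = 1 units mass has dimensions of length; the conversion factor is G/c².
9.43e31 kg × (G/c²) = 7.002e4 m

7.002e4 m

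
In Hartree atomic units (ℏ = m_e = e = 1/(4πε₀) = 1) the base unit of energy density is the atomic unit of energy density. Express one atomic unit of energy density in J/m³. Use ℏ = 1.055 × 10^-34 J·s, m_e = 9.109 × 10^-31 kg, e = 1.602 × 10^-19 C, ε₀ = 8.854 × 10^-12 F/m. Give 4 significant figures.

2.929 × 10^13 J/m³

u_au = E_h/a₀³ = m_e⁴e¹⁰/((4πε₀)⁵ℏ⁸)
E_h = 4.354 × 10^-18 J
a₀ = 5.297 × 10^-11 m
E_h/a₀³ = 2.929 × 10^13 J/m³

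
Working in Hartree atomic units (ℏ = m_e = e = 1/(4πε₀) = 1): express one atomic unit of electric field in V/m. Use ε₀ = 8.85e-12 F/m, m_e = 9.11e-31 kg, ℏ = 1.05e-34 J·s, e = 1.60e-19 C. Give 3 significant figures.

5.20e11 V/m

From ℏ = m_e = e = 1/(4πε₀) = 1 the electric field scale is E_au = E_h/(e a₀) = m_e²e⁵/((4πε₀)³ℏ⁴).
E_h = 4.38e-18 J
a₀ = 5.26e-11 m
E_h/(e·a₀) = 5.20e11 V/m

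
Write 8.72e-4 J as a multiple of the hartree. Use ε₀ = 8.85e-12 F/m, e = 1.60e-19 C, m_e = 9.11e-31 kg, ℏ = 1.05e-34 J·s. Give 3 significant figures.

1.99e14

hartree: E_h = m_e e⁴/(4πε₀ℏ)² = 4.38e-18 J.
8.72e-4 / 4.38e-18 = 1.99e14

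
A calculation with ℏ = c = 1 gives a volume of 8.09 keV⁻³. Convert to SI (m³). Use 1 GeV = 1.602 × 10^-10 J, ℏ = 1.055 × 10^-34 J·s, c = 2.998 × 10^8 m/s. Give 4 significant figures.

Volume is [L]³ = [E]⁻³·(ℏc)³.
1 GeV⁻³ → (ℏc)³ × (1 GeV in J)⁻³ = 7.696 × 10^-48 m³.
Convert the energy scale: 8.09 keV⁻³ = 8.09 × 10^18 GeV⁻³.
Result: 8.09 × 10^18 × 7.696 × 10^-48 = 6.226 × 10^-29 m³.

6.226 × 10^-29 m³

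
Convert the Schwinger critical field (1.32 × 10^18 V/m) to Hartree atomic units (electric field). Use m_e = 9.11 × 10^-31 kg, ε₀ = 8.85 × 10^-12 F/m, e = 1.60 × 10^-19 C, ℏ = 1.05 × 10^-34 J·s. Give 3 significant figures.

atomic unit of electric field: E_au = E_h/(e a₀) = m_e²e⁵/((4πε₀)³ℏ⁴) = 5.20 × 10^11 V/m.
1.32 × 10^18 / 5.20 × 10^11 = 2.54 × 10^6

2.54 × 10^6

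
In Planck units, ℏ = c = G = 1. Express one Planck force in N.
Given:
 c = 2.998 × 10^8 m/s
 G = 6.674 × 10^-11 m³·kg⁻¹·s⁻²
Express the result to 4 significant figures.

1.210 × 10^44 N

The unique combination of the constants set to 1 with dimensions of force is F_P = c⁴/G.
  = 8.078 × 10^33 / 6.674 × 10^-11
  = 1.210 × 10^44 N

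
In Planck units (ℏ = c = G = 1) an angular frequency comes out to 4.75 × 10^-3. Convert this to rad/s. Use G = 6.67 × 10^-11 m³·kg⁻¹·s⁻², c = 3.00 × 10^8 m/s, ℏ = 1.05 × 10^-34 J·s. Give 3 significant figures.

8.85 × 10^40 rad/s

One Planck angular frequency: ω_P = √(c⁵/(ℏG)) = 1.86 × 10^43 rad/s.
4.75 × 10^-3 × 1.86 × 10^43 rad/s = 8.85 × 10^40 rad/s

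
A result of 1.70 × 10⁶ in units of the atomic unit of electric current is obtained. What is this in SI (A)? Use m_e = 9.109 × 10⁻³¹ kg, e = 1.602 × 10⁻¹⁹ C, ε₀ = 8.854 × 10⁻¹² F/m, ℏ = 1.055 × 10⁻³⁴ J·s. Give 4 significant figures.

1.124 × 10⁴ A

One atomic unit of electric current: I_au = e E_h/ℏ = m_e e⁵/((4πε₀)²ℏ³) = 6.612 × 10⁻³ A.
1.70 × 10⁶ × 6.612 × 10⁻³ A = 1.124 × 10⁴ A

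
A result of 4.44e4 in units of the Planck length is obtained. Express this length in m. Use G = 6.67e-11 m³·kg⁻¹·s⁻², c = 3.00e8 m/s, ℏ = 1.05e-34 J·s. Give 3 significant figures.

7.15e-31 m

One Planck length: ℓ_P = √(ℏG/c³) = 1.61e-35 m.
4.44e4 × 1.61e-35 m = 7.15e-31 m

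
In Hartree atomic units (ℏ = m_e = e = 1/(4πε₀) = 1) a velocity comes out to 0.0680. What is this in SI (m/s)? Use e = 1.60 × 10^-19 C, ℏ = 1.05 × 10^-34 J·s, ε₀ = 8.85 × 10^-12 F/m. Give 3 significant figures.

One atomic unit of velocity: v_au = e²/(4πε₀ℏ) = 2.19 × 10^6 m/s.
0.0680 × 2.19 × 10^6 m/s = 1.49 × 10^5 m/s

1.49 × 10^5 m/s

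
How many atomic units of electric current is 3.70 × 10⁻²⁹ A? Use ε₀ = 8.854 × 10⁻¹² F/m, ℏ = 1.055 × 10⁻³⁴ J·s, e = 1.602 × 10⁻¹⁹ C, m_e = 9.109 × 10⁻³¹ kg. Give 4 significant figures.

5.596 × 10⁻²⁷

atomic unit of electric current: I_au = e E_h/ℏ = m_e e⁵/((4πε₀)²ℏ³) = 6.612 × 10⁻³ A.
3.70 × 10⁻²⁹ / 6.612 × 10⁻³ = 5.596 × 10⁻²⁷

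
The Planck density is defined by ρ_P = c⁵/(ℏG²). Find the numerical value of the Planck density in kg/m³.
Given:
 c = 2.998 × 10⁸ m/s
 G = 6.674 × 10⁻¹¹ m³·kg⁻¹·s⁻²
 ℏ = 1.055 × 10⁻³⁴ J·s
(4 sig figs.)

5.154 × 10⁹⁶ kg/m³

ρ_P = c⁵/(ℏG²)
  = 2.422 × 10⁴² / 4.699 × 10⁻⁵⁵
  = 5.154 × 10⁹⁶ kg/m³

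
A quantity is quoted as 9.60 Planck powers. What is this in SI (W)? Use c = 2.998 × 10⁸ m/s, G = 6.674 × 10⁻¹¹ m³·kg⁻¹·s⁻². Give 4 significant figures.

3.484 × 10⁵³ W

One Planck power: P_P = c⁵/G = 3.629 × 10⁵² W.
9.60 × 3.629 × 10⁵² W = 3.484 × 10⁵³ W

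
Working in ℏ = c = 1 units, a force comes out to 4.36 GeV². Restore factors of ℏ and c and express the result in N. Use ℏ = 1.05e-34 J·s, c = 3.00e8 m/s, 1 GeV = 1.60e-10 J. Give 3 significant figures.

Force is [E]/[L] = [E]²/(ℏc); restore (ℏc)⁻¹.
1 GeV² → 1/(ℏc) × (1 GeV in J)² = 8.13e5 N.
Result: 4.36 × 8.13e5 = 3.54e6 N.

3.54e6 N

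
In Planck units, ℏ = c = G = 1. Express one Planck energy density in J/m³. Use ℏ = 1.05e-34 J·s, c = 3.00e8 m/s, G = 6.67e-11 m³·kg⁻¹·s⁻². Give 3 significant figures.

Dimensional analysis gives u_P = c⁷/(ℏG²).
  = 2.19e59 / 4.67e-55
  = 4.68e113 J/m³

4.68e113 J/m³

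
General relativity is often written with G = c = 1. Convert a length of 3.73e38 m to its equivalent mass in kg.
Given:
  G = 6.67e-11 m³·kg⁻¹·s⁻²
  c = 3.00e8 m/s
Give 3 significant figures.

Length → mass via c²/G.
3.73e38 m × (c²/G) = 5.03e65 kg

5.03e65 kg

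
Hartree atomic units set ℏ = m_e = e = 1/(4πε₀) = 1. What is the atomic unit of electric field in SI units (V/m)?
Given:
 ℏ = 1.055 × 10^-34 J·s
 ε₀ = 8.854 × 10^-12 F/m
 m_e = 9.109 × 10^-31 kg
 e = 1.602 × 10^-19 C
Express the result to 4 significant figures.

Dimensional analysis gives E_au = E_h/(e a₀) = m_e²e⁵/((4πε₀)³ℏ⁴).
E_h = 4.354 × 10^-18 J
a₀ = 5.297 × 10^-11 m
E_h/(e·a₀) = 5.131 × 10^11 V/m

5.131 × 10^11 V/m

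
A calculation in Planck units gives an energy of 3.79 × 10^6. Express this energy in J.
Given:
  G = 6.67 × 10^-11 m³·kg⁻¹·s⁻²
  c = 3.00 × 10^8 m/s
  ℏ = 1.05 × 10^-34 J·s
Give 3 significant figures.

One Planck energy: E_P = √(ℏc⁵/G) = 1.96 × 10^9 J.
3.79 × 10^6 × 1.96 × 10^9 J = 7.41 × 10^15 J

7.41 × 10^15 J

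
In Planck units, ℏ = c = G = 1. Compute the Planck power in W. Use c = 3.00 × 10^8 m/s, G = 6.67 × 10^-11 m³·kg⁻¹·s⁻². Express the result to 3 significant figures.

From ℏ = c = G = 1 the power scale is P_P = c⁵/G.
  = 2.43 × 10^42 / 6.67 × 10^-11
  = 3.64 × 10^52 W

3.64 × 10^52 W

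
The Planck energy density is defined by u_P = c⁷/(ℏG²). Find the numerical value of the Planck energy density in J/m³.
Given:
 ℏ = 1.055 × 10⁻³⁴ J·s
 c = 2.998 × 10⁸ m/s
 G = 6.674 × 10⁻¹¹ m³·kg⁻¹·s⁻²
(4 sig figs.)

u_P = c⁷/(ℏG²)
  = 2.177 × 10⁵⁹ / 4.699 × 10⁻⁵⁵
  = 4.632 × 10¹¹³ J/m³

4.632 × 10¹¹³ J/m³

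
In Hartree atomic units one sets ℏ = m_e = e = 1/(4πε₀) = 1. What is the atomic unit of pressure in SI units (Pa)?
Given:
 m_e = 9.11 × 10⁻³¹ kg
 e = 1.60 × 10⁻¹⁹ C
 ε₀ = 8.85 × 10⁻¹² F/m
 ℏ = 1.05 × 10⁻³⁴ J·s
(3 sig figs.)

3.01 × 10¹³ Pa

P_au = E_h/a₀³ = m_e⁴e¹⁰/((4πε₀)⁵ℏ⁸)
E_h = 4.38 × 10⁻¹⁸ J
a₀ = 5.26 × 10⁻¹¹ m
E_h/a₀³ = 3.01 × 10¹³ Pa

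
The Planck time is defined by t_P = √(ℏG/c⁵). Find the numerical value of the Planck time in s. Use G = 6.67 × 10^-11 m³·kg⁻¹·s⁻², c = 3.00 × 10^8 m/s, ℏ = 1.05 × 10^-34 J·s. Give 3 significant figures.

t_P = √(ℏG/c⁵)
  = √(2.88 × 10^-87)
  = 5.37 × 10^-44 s

5.37 × 10^-44 s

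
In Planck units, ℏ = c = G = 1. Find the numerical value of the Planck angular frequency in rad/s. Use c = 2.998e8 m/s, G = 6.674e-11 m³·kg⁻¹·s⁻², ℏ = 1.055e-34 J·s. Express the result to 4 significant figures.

From ℏ = c = G = 1 the angular frequency scale is ω_P = √(c⁵/(ℏG)).
  = √(3.440e86)
  = 1.855e43 rad/s

1.855e43 rad/s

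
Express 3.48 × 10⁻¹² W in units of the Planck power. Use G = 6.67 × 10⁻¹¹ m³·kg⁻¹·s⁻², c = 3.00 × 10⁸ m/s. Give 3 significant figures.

Planck power: P_P = c⁵/G = 3.64 × 10⁵² W.
3.48 × 10⁻¹² / 3.64 × 10⁵² = 9.55 × 10⁻⁶⁵

9.55 × 10⁻⁶⁵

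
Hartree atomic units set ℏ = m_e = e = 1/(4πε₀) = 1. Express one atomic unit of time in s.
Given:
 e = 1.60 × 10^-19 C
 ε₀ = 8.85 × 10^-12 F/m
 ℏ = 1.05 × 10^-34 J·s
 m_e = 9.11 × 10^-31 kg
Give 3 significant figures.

2.40 × 10^-17 s

Dimensional analysis gives τ_au = (4πε₀)²ℏ³/(m_e e⁴).
E_h = 4.38 × 10^-18 J
ℏ/E_h = 2.40 × 10^-17 s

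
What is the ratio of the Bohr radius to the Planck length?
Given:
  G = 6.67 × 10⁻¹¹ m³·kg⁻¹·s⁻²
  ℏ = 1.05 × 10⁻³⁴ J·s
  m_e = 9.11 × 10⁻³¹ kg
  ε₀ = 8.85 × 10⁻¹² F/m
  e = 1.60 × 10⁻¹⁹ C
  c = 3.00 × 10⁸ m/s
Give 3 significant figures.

Bohr radius: a₀ = 4πε₀ℏ²/(m_e e²) = 5.26 × 10⁻¹¹ m
Planck length: ℓ_P = √(ℏG/c³) = 1.61 × 10⁻³⁵ m
ratio = 5.26 × 10⁻¹¹ / 1.61 × 10⁻³⁵ = 3.26 × 10²⁴

3.26 × 10²⁴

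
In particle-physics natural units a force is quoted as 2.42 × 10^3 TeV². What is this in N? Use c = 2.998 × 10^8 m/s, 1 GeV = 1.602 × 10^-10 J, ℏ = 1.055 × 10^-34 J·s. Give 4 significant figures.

Force is [E]/[L] = [E]²/(ℏc); restore (ℏc)⁻¹.
1 GeV² → 1/(ℏc) × (1 GeV in J)² = 8.114 × 10^5 N.
Convert the energy scale: 2.42 × 10^3 TeV² = 2.42 × 10^9 GeV².
Result: 2.42 × 10^9 × 8.114 × 10^5 = 1.964 × 10^15 N.

1.964 × 10^15 N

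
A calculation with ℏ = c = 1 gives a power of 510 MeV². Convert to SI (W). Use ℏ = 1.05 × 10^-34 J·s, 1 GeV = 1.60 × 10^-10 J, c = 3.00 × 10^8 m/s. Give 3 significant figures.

Power is [E]/[T] = [E]²/ℏ.
1 GeV² → 1/ℏ × (1 GeV in J)² = 2.44 × 10^14 W.
Convert the energy scale: 510 MeV² = 5.10 × 10^-4 GeV².
Result: 5.10 × 10^-4 × 2.44 × 10^14 = 1.24 × 10^11 W.

1.24 × 10^11 W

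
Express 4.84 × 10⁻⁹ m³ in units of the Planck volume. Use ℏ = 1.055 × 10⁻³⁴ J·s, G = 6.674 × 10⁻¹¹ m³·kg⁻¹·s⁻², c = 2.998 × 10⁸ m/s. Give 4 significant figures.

Planck volume: V_P = (ℏG/c³)^(3/2) = 4.224 × 10⁻¹⁰⁵ m³.
4.84 × 10⁻⁹ / 4.224 × 10⁻¹⁰⁵ = 1.146 × 10⁹⁶

1.146 × 10⁹⁶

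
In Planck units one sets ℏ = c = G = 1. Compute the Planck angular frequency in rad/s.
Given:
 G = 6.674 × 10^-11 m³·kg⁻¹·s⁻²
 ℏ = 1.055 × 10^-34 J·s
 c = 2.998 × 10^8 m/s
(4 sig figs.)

1.855 × 10^43 rad/s

ω_P = √(c⁵/(ℏG))
  = √(3.440 × 10^86)
  = 1.855 × 10^43 rad/s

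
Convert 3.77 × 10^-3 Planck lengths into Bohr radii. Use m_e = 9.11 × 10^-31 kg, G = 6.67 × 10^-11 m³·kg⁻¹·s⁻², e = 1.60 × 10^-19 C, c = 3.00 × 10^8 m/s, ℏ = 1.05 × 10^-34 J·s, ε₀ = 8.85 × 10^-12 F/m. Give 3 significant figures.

Planck length: ℓ_P = √(ℏG/c³) = 1.61 × 10^-35 m
Bohr radius: a₀ = 4πε₀ℏ²/(m_e e²) = 5.26 × 10^-11 m
3.77 × 10^-3 × 1.61 × 10^-35 / 5.26 × 10^-11 = 1.15 × 10^-27

1.15 × 10^-27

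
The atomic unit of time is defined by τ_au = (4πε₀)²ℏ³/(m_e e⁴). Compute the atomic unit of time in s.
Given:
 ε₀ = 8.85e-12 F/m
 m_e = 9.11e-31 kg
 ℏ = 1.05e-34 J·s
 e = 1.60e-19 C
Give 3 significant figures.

2.40e-17 s

τ_au = (4πε₀)²ℏ³/(m_e e⁴)
E_h = 4.38e-18 J
ℏ/E_h = 2.40e-17 s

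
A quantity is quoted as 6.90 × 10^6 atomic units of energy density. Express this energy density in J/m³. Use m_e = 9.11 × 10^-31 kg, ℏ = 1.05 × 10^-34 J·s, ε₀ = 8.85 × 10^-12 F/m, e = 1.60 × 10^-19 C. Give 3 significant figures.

2.08 × 10^20 J/m³

One atomic unit of energy density: u_au = E_h/a₀³ = m_e⁴e¹⁰/((4πε₀)⁵ℏ⁸) = 3.01 × 10^13 J/m³.
6.90 × 10^6 × 3.01 × 10^13 J/m³ = 2.08 × 10^20 J/m³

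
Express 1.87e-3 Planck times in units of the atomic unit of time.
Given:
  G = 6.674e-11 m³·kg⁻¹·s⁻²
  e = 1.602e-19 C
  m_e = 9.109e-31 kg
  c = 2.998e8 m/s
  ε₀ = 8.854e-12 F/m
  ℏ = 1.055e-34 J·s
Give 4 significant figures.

Planck time: t_P = √(ℏG/c⁵) = 5.392e-44 s
atomic unit of time: τ_au = (4πε₀)²ℏ³/(m_e e⁴) = 2.423e-17 s
1.87e-3 × 5.392e-44 / 2.423e-17 = 4.161e-30

4.161e-30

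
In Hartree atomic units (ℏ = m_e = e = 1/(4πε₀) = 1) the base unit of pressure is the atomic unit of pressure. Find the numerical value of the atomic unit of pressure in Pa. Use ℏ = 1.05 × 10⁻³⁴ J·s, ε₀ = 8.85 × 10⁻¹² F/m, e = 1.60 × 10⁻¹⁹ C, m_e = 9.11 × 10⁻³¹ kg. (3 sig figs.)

3.01 × 10¹³ Pa

P_au = E_h/a₀³ = m_e⁴e¹⁰/((4πε₀)⁵ℏ⁸)
E_h = 4.38 × 10⁻¹⁸ J
a₀ = 5.26 × 10⁻¹¹ m
E_h/a₀³ = 3.01 × 10¹³ Pa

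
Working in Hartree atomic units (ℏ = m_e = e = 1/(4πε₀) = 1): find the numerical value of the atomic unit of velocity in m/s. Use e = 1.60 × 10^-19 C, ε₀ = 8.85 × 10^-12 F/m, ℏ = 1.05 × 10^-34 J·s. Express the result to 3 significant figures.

2.19 × 10^6 m/s

From ℏ = m_e = e = 1/(4πε₀) = 1 the velocity scale is v_au = e²/(4πε₀ℏ).
  = 2.56 × 10^-38 / 1.17 × 10^-44
  = 2.19 × 10^6 m/s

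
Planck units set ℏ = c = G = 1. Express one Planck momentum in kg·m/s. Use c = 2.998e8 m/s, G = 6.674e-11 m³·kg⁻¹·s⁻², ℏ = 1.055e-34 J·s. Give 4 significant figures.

Dimensional analysis gives p_P = √(ℏc³/G).
  = √(42.60)
  = 6.527 kg·m/s

6.527 kg·m/s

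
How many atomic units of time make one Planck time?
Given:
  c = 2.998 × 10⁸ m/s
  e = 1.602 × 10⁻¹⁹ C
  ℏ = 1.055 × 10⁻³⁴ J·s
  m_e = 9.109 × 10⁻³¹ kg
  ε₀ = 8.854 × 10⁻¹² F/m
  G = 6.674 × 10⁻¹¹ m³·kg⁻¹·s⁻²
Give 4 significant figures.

2.225 × 10⁻²⁷

Planck time: t_P = √(ℏG/c⁵) = 5.392 × 10⁻⁴⁴ s
atomic unit of time: τ_au = (4πε₀)²ℏ³/(m_e e⁴) = 2.423 × 10⁻¹⁷ s
ratio = 5.392 × 10⁻⁴⁴ / 2.423 × 10⁻¹⁷ = 2.225 × 10⁻²⁷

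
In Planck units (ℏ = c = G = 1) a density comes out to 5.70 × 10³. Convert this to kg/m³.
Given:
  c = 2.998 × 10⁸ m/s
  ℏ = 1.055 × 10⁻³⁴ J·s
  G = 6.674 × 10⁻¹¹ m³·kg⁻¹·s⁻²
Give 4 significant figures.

2.938 × 10¹⁰⁰ kg/m³

One Planck density: ρ_P = c⁵/(ℏG²) = 5.154 × 10⁹⁶ kg/m³.
5.70 × 10³ × 5.154 × 10⁹⁶ kg/m³ = 2.938 × 10¹⁰⁰ kg/m³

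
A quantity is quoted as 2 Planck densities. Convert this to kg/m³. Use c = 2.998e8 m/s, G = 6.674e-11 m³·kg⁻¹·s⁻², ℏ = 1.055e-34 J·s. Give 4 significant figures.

1.031e97 kg/m³

One Planck density: ρ_P = c⁵/(ℏG²) = 5.154e96 kg/m³.
2 × 5.154e96 kg/m³ = 1.031e97 kg/m³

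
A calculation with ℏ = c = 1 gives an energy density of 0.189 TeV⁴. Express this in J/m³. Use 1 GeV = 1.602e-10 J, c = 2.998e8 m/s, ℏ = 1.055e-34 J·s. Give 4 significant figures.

3.934e48 J/m³

[E]/[L]³ = [E]⁴/(ℏc)³; restore (ℏc)⁻³.
1 GeV⁴ → 1/(ℏc)³ × (1 GeV in J)⁴ = 2.082e37 J/m³.
Convert the energy scale: 0.189 TeV⁴ = 1.89e11 GeV⁴.
Result: 1.89e11 × 2.082e37 = 3.934e48 J/m³.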